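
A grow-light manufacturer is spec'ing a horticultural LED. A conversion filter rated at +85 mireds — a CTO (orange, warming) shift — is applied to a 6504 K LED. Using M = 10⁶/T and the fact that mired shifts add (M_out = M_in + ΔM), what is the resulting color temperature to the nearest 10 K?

4190 K

M_in = 10⁶/6504 = 153.75 mireds.
M_out = 153.75 + (+85) = 238.75 mireds.
T_out = 10⁶/238.75 = 4188.5 K → 4190 K.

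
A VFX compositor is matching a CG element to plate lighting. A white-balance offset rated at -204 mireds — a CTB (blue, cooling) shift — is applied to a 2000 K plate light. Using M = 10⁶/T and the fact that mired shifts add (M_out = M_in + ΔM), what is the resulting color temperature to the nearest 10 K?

3380 K

M_in = 10⁶/2000 = 500.00 mireds.
M_out = 500.00 + (-204) = 296.00 mireds.
T_out = 10⁶/296.00 = 3378.4 K → 3380 K.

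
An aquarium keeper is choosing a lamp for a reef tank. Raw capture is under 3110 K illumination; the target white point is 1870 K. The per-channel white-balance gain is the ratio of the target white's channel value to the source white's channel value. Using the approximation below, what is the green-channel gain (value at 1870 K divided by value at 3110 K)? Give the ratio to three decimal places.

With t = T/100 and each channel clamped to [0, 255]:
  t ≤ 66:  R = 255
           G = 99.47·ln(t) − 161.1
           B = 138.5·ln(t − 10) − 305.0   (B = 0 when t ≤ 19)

0.720

At 3110 K (t = 31.1):
  G = 99.47·ln 31.1 − 161.1 = 99.47·3.4372 − 161.1 = 180.799.
At 1870 K (t = 18.7):
  G = 99.47·ln 18.7 − 161.1 = 99.47·2.9285 − 161.1 = 130.200.
Gain = 130.200 / 180.799 = 0.7201 → 0.720.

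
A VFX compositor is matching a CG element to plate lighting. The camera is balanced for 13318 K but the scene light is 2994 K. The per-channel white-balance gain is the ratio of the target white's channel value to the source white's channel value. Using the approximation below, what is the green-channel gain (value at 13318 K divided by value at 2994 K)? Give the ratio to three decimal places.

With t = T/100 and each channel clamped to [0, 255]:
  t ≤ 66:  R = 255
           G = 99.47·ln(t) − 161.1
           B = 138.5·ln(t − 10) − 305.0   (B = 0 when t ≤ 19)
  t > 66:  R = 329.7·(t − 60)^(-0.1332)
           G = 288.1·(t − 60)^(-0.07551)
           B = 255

At 2994 K (t = 29.94):
  G = 99.47·ln 29.94 − 161.1 = 99.47·3.3992 − 161.1 = 177.018.
At 13318 K (t = 133.18):
  G = 288.1·(133.18 − 60)^(-0.07551) = 288.1·73.18^(-0.07551) = 288.1·0.72314 = 208.335.
Gain = 208.335 / 177.018 = 1.1769 → 1.177.

1.177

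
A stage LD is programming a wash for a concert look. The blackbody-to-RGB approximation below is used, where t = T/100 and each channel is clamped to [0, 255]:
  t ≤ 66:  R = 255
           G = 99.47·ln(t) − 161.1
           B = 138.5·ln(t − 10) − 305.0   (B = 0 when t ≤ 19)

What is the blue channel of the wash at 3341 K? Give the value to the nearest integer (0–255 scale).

132

t = 3341/100 = 33.41; the t ≤ 66 branch applies.
B = 138.5·ln(33.41 − 10) − 305.0 = 138.5·ln 23.41 − 305.0 = 138.5·3.1532 − 305.0 = 131.713.
Rounded: 132.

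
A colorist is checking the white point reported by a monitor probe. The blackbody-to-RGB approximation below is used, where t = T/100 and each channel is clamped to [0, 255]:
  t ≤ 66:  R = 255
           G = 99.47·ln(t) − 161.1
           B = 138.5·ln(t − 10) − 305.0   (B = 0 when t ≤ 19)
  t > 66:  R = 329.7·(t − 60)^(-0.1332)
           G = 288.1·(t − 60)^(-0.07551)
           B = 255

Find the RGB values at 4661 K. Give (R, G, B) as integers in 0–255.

(255, 221, 194)

t = 4661/100 = 46.61; the t ≤ 66 branch applies.
R = 255 by definition for t ≤ 66.
G = 99.47·ln 46.61 − 161.1 = 99.47·3.8418 − 161.1 = 221.045.
B = 138.5·ln(46.61 − 10) − 305.0 = 138.5·ln 36.61 − 305.0 = 138.5·3.6003 − 305.0 = 193.645.
Rounded: (255, 221, 194).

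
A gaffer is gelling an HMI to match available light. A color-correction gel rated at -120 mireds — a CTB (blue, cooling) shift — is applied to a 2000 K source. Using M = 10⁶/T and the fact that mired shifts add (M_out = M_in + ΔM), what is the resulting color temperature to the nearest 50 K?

2650 K

M_in = 10⁶/2000 = 500.00 mireds.
M_out = 500.00 + (-120) = 380.00 mireds.
T_out = 10⁶/380.00 = 2631.6 K → 2650 K.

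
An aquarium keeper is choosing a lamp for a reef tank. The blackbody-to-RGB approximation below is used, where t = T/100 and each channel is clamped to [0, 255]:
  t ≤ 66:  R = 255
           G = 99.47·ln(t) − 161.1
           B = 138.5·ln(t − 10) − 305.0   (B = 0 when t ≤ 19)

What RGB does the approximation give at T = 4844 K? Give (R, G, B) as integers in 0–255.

t = 4844/100 = 48.44; the t ≤ 66 branch applies.
R = 255 by definition for t ≤ 66.
G = 99.47·ln 48.44 − 161.1 = 99.47·3.8803 − 161.1 = 224.876.
B = 138.5·ln(48.44 − 10) − 305.0 = 138.5·ln 38.44 − 305.0 = 138.5·3.6491 − 305.0 = 200.400.
Rounded: (255, 225, 200).

(255, 225, 200)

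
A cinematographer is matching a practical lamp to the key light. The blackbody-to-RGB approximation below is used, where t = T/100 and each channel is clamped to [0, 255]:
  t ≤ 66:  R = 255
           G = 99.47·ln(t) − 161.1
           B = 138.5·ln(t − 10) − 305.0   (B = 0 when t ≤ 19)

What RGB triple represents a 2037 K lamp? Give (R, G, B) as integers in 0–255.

(255, 139, 19)

t = 2037/100 = 20.37; the t ≤ 66 branch applies.
R = 255 by definition for t ≤ 66.
G = 99.47·ln 20.37 − 161.1 = 99.47·3.0141 − 161.1 = 138.709.
B = 138.5·ln(20.37 − 10) − 305.0 = 138.5·ln 10.37 − 305.0 = 138.5·2.3389 − 305.0 = 18.940.
Rounded: (255, 139, 19).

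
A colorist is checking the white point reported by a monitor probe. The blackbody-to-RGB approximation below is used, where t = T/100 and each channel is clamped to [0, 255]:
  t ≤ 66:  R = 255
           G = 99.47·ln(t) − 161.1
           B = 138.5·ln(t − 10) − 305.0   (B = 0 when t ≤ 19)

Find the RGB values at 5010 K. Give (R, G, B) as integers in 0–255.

t = 5010/100 = 50.1; the t ≤ 66 branch applies.
R = 255 by definition for t ≤ 66.
G = 99.47·ln 50.1 − 161.1 = 99.47·3.9140 − 161.1 = 228.228.
B = 138.5·ln(50.1 − 10) − 305.0 = 138.5·ln 40.1 − 305.0 = 138.5·3.6914 − 305.0 = 206.256.
Rounded: (255, 228, 206).

(255, 228, 206)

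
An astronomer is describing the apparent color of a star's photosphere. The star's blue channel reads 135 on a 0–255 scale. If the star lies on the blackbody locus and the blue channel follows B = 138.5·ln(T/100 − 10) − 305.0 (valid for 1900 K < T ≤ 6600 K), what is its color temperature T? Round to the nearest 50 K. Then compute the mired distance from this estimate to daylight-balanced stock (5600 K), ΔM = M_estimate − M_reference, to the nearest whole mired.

+116 mireds

ln(t − 10) = (135 + 305.0) / 138.5 = 3.1769.
t − 10 = e^3.1769 = 23.972, so t = 33.972.
T = 100·t = 3397 K → 3400 K to the nearest 50 K.
M_estimate = 10⁶/3400 = 294.12; M_reference = 10⁶/5600 = 178.57.
ΔM = 294.12 − 178.57 = 115.55 → +116 mireds.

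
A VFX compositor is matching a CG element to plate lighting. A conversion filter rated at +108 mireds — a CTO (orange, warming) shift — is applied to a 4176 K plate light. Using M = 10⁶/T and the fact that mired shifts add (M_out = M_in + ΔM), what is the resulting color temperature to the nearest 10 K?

2880 K

M_in = 10⁶/4176 = 239.46 mireds.
M_out = 239.46 + (+108) = 347.46 mireds.
T_out = 10⁶/347.46 = 2878.0 K → 2880 K.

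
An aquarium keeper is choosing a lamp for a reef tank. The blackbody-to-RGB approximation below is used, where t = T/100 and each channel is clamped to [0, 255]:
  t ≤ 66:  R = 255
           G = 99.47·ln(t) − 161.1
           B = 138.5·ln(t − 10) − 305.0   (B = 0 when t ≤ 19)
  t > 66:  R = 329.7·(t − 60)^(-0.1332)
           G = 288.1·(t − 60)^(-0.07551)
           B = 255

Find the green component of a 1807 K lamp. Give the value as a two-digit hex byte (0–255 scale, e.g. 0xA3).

0x7F

t = 1807/100 = 18.07; the t ≤ 66 branch applies.
G = 99.47·ln 18.07 − 161.1 = 99.47·2.8943 − 161.1 = 126.791.
Rounded: 127; in hex, 0x7F.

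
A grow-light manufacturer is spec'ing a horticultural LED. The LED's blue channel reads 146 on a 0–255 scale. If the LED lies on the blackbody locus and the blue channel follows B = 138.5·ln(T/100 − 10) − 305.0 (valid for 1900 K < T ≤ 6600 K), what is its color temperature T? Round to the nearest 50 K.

3600 K

ln(t − 10) = (146 + 305.0) / 138.5 = 3.2563.
t − 10 = e^3.2563 = 25.954, so t = 35.954.
T = 100·t = 3595 K → 3600 K to the nearest 50 K.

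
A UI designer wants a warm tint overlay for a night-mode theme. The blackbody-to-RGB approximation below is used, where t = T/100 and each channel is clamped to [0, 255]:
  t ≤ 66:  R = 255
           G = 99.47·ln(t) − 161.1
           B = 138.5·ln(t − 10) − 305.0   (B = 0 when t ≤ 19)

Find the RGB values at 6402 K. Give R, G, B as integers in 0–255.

R=255, G=253, B=248

t = 6402/100 = 64.02; the t ≤ 66 branch applies.
R = 255 by definition for t ≤ 66.
G = 99.47·ln 64.02 − 161.1 = 99.47·4.1592 − 161.1 = 252.615.
B = 138.5·ln(64.02 − 10) − 305.0 = 138.5·ln 54.02 − 305.0 = 138.5·3.9894 − 305.0 = 247.526.
Rounded: (255, 253, 248).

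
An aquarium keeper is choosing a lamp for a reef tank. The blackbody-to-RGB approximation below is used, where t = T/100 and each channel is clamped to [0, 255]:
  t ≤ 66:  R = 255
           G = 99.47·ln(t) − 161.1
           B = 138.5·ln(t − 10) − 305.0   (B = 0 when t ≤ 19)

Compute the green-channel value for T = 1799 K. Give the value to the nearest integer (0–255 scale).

t = 1799/100 = 17.99; the t ≤ 66 branch applies.
G = 99.47·ln 17.99 − 161.1 = 99.47·2.8898 − 161.1 = 126.350.
Rounded: 126.

126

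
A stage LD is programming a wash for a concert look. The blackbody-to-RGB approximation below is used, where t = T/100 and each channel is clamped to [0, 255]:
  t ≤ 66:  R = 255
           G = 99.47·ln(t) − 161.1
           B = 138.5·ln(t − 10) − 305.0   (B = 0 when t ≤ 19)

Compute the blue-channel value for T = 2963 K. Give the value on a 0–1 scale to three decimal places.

0.421

t = 2963/100 = 29.63; the t ≤ 66 branch applies.
B = 138.5·ln(29.63 − 10) − 305.0 = 138.5·ln 19.63 − 305.0 = 138.5·2.9771 − 305.0 = 107.323.
On a 0–1 scale: 107.323/255 = 0.4209 → 0.421.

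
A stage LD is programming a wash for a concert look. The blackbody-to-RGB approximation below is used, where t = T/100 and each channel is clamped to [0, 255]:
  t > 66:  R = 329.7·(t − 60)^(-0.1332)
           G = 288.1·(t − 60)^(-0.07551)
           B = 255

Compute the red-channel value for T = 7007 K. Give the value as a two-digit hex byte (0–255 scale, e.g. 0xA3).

0xF2

t = 7007/100 = 70.07; the t > 66 branch applies.
R = 329.7·(70.07 − 60)^(-0.1332) = 329.7·10.07^(-0.1332) = 329.7·0.73518 = 242.390.
Rounded: 242; in hex, 0xF2.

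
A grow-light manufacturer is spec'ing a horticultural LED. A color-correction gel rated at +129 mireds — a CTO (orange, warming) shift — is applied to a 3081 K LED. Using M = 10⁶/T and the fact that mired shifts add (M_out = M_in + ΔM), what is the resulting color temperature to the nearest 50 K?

2200 K

M_in = 10⁶/3081 = 324.57 mireds.
M_out = 324.57 + (+129) = 453.57 mireds.
T_out = 10⁶/453.57 = 2204.7 K → 2200 K.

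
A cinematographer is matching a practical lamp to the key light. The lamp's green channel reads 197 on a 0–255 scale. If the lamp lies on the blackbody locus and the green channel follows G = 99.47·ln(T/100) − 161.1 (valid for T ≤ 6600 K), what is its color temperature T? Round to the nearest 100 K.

ln t = (197 + 161.1) / 99.47 = 3.6001.
t = e^3.6001 = 36.601.
T = 100·t = 3660 K → 3700 K to the nearest 100 K.

3700 K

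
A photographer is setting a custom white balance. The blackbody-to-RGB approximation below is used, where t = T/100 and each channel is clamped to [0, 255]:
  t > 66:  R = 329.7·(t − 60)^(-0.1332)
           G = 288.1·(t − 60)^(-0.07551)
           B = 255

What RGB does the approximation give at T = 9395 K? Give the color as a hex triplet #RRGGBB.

t = 9395/100 = 93.95; the t > 66 branch applies.
R = 329.7·(93.95 − 60)^(-0.1332) = 329.7·33.95^(-0.1332) = 329.7·0.62531 = 206.163.
G = 288.1·(93.95 − 60)^(-0.07551) = 288.1·33.95^(-0.07551) = 288.1·0.76631 = 220.775.
B = 255 by definition for t > 66.
Rounded: (206, 221, 255).
In hex: #CEDDFF.

#CEDDFF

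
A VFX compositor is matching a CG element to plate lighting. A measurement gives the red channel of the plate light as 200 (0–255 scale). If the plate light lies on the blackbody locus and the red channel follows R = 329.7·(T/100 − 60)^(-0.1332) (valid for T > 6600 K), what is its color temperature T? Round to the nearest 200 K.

(t − 60)^(-0.1332) = 200/329.7 = 0.60661.
t − 60 = 0.60661^(1/-0.1332) = 0.60661^(-7.508) = 42.638, so t = 102.638.
T = 100·t = 10264 K → 10200 K to the nearest 200 K.

10200 K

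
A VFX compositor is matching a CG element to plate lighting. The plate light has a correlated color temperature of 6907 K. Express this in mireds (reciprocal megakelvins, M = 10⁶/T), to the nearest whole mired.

M = 10⁶ / 6907 = 144.781 → 145 mireds.

145 mireds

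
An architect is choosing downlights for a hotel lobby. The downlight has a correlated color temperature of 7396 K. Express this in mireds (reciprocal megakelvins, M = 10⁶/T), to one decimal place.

135.2 mireds

M = 10⁶ / 7396 = 135.208 → 135.2 mireds.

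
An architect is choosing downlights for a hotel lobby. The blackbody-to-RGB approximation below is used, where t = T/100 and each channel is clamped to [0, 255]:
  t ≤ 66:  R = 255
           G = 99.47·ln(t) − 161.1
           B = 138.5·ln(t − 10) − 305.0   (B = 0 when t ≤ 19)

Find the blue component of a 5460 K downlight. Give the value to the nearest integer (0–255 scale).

221

t = 5460/100 = 54.6; the t ≤ 66 branch applies.
B = 138.5·ln(54.6 − 10) − 305.0 = 138.5·ln 44.6 − 305.0 = 138.5·3.7977 − 305.0 = 220.986.
Rounded: 221.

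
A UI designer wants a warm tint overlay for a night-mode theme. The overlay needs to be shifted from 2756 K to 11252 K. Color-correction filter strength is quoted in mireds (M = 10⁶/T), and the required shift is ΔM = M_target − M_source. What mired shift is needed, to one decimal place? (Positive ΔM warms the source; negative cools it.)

-274.0 mireds

M_source = 10⁶/2756 = 362.845; M_target = 10⁶/11252 = 88.873.
ΔM = 88.873 − 362.845 = -273.972 → -274.0 mireds, a cooling shift.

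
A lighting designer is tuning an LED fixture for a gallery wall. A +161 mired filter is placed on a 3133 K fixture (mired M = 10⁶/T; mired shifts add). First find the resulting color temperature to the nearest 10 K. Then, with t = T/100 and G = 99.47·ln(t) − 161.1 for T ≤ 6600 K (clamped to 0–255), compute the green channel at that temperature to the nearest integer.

141

M_in = 10⁶/3133 = 319.18; M_out = 319.18 + (+161) = 480.18.
T_out = 10⁶/480.18 = 2082.5 K → 2080 K; t = 20.8.
G = 99.47·ln 20.8 − 161.1 = 99.47·3.0350 − 161.1 = 140.787.
Rounded: 141.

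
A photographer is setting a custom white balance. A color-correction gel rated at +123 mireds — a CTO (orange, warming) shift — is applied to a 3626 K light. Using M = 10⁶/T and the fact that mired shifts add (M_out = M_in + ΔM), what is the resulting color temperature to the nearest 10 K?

2510 K

M_in = 10⁶/3626 = 275.79 mireds.
M_out = 275.79 + (+123) = 398.79 mireds.
T_out = 10⁶/398.79 = 2507.6 K → 2510 K.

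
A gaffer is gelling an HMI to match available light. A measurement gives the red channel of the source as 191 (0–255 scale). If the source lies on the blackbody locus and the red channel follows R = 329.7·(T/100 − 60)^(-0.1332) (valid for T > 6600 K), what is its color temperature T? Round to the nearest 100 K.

12000 K

(t − 60)^(-0.1332) = 191/329.7 = 0.57931.
t − 60 = 0.57931^(1/-0.1332) = 0.57931^(-7.508) = 60.245, so t = 120.245.
T = 100·t = 12025 K → 12000 K to the nearest 100 K.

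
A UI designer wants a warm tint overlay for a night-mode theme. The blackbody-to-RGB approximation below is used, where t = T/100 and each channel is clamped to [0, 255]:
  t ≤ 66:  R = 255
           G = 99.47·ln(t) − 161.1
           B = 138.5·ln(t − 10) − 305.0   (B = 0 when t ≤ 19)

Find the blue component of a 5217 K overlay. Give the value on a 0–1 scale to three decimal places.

t = 5217/100 = 52.17; the t ≤ 66 branch applies.
B = 138.5·ln(52.17 − 10) − 305.0 = 138.5·ln 42.17 − 305.0 = 138.5·3.7417 − 305.0 = 213.227.
On a 0–1 scale: 213.227/255 = 0.8362 → 0.836.

0.836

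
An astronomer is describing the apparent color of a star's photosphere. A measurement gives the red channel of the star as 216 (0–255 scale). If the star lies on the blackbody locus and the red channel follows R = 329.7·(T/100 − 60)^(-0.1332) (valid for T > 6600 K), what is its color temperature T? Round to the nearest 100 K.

(t − 60)^(-0.1332) = 216/329.7 = 0.65514.
t − 60 = 0.65514^(1/-0.1332) = 0.65514^(-7.508) = 23.926, so t = 83.926.
T = 100·t = 8393 K → 8400 K to the nearest 100 K.

8400 K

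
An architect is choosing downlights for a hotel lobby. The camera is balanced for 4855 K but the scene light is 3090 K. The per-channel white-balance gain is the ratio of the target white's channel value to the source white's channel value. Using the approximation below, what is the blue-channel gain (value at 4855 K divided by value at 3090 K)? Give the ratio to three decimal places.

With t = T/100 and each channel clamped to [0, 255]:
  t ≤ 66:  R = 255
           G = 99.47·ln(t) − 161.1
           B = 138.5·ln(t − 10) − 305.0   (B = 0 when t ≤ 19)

1.731

At 3090 K (t = 30.9):
  B = 138.5·ln(30.9 − 10) − 305.0 = 138.5·ln 20.9 − 305.0 = 138.5·3.0397 − 305.0 = 116.005.
At 4855 K (t = 48.55):
  B = 138.5·ln(48.55 − 10) − 305.0 = 138.5·ln 38.55 − 305.0 = 138.5·3.6520 − 305.0 = 200.796.
Gain = 200.796 / 116.005 = 1.7309 → 1.731.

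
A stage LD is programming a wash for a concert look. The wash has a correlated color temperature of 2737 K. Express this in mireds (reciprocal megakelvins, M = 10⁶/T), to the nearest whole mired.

365 mireds

M = 10⁶ / 2737 = 365.364 → 365 mireds.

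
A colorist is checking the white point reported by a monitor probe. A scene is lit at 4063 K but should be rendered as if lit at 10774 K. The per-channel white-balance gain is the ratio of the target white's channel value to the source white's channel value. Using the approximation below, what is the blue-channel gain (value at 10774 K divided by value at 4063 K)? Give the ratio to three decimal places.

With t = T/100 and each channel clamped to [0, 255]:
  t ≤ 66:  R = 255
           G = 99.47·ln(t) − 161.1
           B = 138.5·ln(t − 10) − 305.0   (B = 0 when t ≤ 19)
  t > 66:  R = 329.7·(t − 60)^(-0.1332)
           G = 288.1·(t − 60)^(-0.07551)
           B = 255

At 4063 K (t = 40.63):
  B = 138.5·ln(40.63 − 10) − 305.0 = 138.5·ln 30.63 − 305.0 = 138.5·3.4220 − 305.0 = 168.944.
At 10774 K (t = 107.74):
  B = 255 by definition for t > 66.
Gain = 255.000 / 168.944 = 1.5094 → 1.509.

1.509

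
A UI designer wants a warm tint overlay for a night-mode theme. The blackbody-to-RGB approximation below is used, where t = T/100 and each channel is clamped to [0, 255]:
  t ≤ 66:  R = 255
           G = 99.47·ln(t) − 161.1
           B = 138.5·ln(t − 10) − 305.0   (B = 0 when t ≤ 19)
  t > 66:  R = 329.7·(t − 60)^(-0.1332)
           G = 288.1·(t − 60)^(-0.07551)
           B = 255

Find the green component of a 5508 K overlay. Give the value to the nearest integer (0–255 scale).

238

t = 5508/100 = 55.08; the t ≤ 66 branch applies.
G = 99.47·ln 55.08 − 161.1 = 99.47·4.0088 − 161.1 = 237.654.
Rounded: 238.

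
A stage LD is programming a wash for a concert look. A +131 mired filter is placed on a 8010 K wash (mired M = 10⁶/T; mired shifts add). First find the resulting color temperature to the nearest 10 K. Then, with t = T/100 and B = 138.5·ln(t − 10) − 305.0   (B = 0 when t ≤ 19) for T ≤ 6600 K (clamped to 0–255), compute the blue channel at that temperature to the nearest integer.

M_in = 10⁶/8010 = 124.84; M_out = 124.84 + (+131) = 255.84.
T_out = 10⁶/255.84 = 3908.6 K → 3910 K; t = 39.1.
B = 138.5·ln(39.1 − 10) − 305.0 = 138.5·ln 29.1 − 305.0 = 138.5·3.3707 − 305.0 = 161.847.
Rounded: 162.

162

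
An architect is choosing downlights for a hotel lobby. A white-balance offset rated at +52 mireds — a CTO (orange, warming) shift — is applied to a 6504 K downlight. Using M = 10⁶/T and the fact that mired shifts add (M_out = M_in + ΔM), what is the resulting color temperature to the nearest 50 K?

4850 K

M_in = 10⁶/6504 = 153.75 mireds.
M_out = 153.75 + (+52) = 205.75 mireds.
T_out = 10⁶/205.75 = 4860.2 K → 4850 K.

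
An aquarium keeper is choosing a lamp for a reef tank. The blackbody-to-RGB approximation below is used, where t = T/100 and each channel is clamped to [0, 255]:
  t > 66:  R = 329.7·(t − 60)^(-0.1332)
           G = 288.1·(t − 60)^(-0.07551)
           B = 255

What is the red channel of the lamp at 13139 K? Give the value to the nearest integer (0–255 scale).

187

t = 13139/100 = 131.39; the t > 66 branch applies.
R = 329.7·(131.39 − 60)^(-0.1332) = 329.7·71.39^(-0.1332) = 329.7·0.56636 = 186.730.
Rounded: 187.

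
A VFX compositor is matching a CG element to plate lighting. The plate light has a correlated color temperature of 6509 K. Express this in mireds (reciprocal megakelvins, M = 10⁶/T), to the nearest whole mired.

M = 10⁶ / 6509 = 153.633 → 154 mireds.

154 mireds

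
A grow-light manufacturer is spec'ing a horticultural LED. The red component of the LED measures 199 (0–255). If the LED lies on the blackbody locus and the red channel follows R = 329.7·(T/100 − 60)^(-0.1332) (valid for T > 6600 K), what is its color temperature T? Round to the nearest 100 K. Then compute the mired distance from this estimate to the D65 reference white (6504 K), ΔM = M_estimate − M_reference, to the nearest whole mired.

(t − 60)^(-0.1332) = 199/329.7 = 0.60358.
t − 60 = 0.60358^(1/-0.1332) = 0.60358^(-7.508) = 44.273, so t = 104.273.
T = 100·t = 10427 K → 10400 K to the nearest 100 K.
M_estimate = 10⁶/10400 = 96.15; M_reference = 10⁶/6504 = 153.75.
ΔM = 96.15 − 153.75 = -57.60 → -58 mireds.

-58 mireds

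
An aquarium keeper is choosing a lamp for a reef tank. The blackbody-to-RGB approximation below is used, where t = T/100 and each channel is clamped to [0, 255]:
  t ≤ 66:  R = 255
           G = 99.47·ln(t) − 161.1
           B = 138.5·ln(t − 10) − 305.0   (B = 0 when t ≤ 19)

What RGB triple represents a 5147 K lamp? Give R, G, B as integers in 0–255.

t = 5147/100 = 51.47; the t ≤ 66 branch applies.
R = 255 by definition for t ≤ 66.
G = 99.47·ln 51.47 − 161.1 = 99.47·3.9410 − 161.1 = 230.911.
B = 138.5·ln(51.47 − 10) − 305.0 = 138.5·ln 41.47 − 305.0 = 138.5·3.7250 − 305.0 = 210.908.
Rounded: (255, 231, 211).

R=255, G=231, B=211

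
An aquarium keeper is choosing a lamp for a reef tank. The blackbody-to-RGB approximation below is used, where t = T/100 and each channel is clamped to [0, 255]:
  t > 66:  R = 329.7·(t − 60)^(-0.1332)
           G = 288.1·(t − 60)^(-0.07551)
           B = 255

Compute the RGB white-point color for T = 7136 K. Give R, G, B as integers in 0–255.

t = 7136/100 = 71.36; the t > 66 branch applies.
R = 329.7·(71.36 − 60)^(-0.1332) = 329.7·11.36^(-0.1332) = 329.7·0.72348 = 238.530.
G = 288.1·(71.36 − 60)^(-0.07551) = 288.1·11.36^(-0.07551) = 288.1·0.83235 = 239.801.
B = 255 by definition for t > 66.
Rounded: (239, 240, 255).

R=239, G=240, B=255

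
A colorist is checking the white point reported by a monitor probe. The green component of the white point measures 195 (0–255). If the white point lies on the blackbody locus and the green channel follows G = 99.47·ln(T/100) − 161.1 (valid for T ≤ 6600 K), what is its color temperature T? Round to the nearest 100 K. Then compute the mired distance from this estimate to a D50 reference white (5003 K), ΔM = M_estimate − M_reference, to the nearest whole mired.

ln t = (195 + 161.1) / 99.47 = 3.5800.
t = e^3.5800 = 35.873.
T = 100·t = 3587 K → 3600 K to the nearest 100 K.
M_estimate = 10⁶/3600 = 277.78; M_reference = 10⁶/5003 = 199.88.
ΔM = 277.78 − 199.88 = 77.90 → +78 mireds.

+78 mireds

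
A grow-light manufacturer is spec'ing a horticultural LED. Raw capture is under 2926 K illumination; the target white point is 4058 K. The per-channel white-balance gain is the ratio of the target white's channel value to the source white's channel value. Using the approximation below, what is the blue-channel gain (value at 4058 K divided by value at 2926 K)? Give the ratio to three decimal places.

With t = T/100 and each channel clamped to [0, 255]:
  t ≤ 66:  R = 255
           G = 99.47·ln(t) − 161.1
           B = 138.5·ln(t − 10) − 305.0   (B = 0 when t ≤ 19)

1.612

At 2926 K (t = 29.26):
  B = 138.5·ln(29.26 − 10) − 305.0 = 138.5·ln 19.26 − 305.0 = 138.5·2.9580 − 305.0 = 104.687.
At 4058 K (t = 40.58):
  B = 138.5·ln(40.58 − 10) − 305.0 = 138.5·ln 30.58 − 305.0 = 138.5·3.4203 − 305.0 = 168.718.
Gain = 168.718 / 104.687 = 1.6116 → 1.612.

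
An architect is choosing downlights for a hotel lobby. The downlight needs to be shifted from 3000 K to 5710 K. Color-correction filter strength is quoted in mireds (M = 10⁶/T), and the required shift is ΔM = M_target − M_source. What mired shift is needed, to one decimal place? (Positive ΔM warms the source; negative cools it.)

M_source = 10⁶/3000 = 333.333; M_target = 10⁶/5710 = 175.131.
ΔM = 175.131 − 333.333 = -158.202 → -158.2 mireds, a cooling shift.

-158.2 mireds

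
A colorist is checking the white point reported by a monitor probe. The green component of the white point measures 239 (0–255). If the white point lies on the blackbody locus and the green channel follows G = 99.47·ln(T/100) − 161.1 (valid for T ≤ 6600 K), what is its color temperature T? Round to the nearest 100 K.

ln t = (239 + 161.1) / 99.47 = 4.0223.
t = e^4.0223 = 55.830.
T = 100·t = 5583 K → 5600 K to the nearest 100 K.

5600 K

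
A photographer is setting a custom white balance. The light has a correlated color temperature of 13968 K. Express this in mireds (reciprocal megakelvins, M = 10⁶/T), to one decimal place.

M = 10⁶ / 13968 = 71.592 → 71.6 mireds.

71.6 mireds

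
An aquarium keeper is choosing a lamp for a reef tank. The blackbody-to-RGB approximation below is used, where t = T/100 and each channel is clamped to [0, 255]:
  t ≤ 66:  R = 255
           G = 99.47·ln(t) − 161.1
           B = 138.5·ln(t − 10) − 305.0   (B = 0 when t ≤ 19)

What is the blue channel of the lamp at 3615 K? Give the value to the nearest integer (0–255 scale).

t = 3615/100 = 36.15; the t ≤ 66 branch applies.
B = 138.5·ln(36.15 − 10) − 305.0 = 138.5·ln 26.15 − 305.0 = 138.5·3.2638 − 305.0 = 147.043.
Rounded: 147.

147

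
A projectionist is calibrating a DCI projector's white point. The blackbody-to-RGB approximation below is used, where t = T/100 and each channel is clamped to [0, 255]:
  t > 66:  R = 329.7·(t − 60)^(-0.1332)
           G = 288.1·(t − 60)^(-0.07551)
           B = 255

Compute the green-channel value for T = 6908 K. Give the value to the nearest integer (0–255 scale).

244

t = 6908/100 = 69.08; the t > 66 branch applies.
G = 288.1·(69.08 − 60)^(-0.07551) = 288.1·9.08^(-0.07551) = 288.1·0.84655 = 243.892.
Rounded: 244.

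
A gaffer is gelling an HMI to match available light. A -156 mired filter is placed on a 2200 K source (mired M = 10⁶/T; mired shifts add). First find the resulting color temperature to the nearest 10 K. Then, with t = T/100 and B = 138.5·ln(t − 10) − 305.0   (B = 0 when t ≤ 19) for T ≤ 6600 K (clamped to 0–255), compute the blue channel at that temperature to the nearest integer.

132

M_in = 10⁶/2200 = 454.55; M_out = 454.55 + (-156) = 298.55.
T_out = 10⁶/298.55 = 3349.6 K → 3350 K; t = 33.5.
B = 138.5·ln(33.5 − 10) − 305.0 = 138.5·ln 23.5 − 305.0 = 138.5·3.1570 − 305.0 = 132.245.
Rounded: 132.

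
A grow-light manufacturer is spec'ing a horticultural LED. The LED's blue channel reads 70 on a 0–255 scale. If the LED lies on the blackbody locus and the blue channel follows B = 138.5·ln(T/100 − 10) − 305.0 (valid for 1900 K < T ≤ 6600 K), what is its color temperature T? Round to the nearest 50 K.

ln(t − 10) = (70 + 305.0) / 138.5 = 2.7076.
t − 10 = e^2.7076 = 14.993, so t = 24.993.
T = 100·t = 2499 K → 2500 K to the nearest 50 K.

2500 K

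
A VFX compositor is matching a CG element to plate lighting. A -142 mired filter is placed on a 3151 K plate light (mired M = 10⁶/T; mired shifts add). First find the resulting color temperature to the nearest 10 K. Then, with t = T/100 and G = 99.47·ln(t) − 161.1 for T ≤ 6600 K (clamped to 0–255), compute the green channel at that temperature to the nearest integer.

241

M_in = 10⁶/3151 = 317.36; M_out = 317.36 + (-142) = 175.36.
T_out = 10⁶/175.36 = 5702.6 K → 5700 K; t = 57.
G = 99.47·ln 57 − 161.1 = 99.47·4.0431 − 161.1 = 241.062.
Rounded: 241.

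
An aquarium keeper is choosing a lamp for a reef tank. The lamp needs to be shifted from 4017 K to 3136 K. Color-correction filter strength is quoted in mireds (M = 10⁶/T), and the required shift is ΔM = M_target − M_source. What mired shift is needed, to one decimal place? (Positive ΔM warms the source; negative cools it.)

+69.9 mireds

M_source = 10⁶/4017 = 248.942; M_target = 10⁶/3136 = 318.878.
ΔM = 318.878 − 248.942 = 69.936 → +69.9 mireds, a warming shift.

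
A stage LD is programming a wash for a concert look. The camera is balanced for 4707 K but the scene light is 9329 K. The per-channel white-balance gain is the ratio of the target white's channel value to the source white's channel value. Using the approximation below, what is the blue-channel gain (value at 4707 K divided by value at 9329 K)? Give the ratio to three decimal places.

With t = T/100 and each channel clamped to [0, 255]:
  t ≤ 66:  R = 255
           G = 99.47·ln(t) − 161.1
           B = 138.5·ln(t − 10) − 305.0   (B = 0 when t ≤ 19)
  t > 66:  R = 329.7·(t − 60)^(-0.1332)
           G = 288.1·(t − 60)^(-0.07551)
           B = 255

0.766

At 9329 K (t = 93.29):
  B = 255 by definition for t > 66.
At 4707 K (t = 47.07):
  B = 138.5·ln(47.07 − 10) − 305.0 = 138.5·ln 37.07 − 305.0 = 138.5·3.6128 − 305.0 = 195.374.
Gain = 195.374 / 255.000 = 0.7662 → 0.766.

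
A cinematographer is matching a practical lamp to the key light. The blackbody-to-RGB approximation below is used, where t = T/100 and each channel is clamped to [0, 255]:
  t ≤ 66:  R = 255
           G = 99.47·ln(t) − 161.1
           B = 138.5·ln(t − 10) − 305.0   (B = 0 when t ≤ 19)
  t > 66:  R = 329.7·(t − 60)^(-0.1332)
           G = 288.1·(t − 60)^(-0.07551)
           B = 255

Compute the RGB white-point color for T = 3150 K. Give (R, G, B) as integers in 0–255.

t = 3150/100 = 31.5; the t ≤ 66 branch applies.
R = 255 by definition for t ≤ 66.
G = 99.47·ln 31.5 − 161.1 = 99.47·3.4500 − 161.1 = 182.070.
B = 138.5·ln(31.5 − 10) − 305.0 = 138.5·ln 21.5 − 305.0 = 138.5·3.0681 − 305.0 = 119.925.
Rounded: (255, 182, 120).

(255, 182, 120)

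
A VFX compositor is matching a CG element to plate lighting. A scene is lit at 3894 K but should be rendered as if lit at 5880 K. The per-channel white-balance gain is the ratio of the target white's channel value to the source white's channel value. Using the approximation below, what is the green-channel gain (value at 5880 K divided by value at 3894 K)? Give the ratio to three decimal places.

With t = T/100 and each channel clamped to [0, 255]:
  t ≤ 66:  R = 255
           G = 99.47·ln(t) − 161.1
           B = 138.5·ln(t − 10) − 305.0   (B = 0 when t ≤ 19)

At 3894 K (t = 38.94):
  G = 99.47·ln 38.94 − 161.1 = 99.47·3.6620 − 161.1 = 203.161.
At 5880 K (t = 58.8):
  G = 99.47·ln 58.8 − 161.1 = 99.47·4.0741 − 161.1 = 244.155.
Gain = 244.155 / 203.161 = 1.2018 → 1.202.

1.202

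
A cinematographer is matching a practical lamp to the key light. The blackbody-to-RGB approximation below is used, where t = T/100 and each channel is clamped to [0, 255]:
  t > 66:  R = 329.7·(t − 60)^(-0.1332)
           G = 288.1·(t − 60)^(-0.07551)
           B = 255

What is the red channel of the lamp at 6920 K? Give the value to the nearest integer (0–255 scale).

245

t = 6920/100 = 69.2; the t > 66 branch applies.
R = 329.7·(69.2 − 60)^(-0.1332) = 329.7·9.2^(-0.1332) = 329.7·0.74409 = 245.325.
Rounded: 245.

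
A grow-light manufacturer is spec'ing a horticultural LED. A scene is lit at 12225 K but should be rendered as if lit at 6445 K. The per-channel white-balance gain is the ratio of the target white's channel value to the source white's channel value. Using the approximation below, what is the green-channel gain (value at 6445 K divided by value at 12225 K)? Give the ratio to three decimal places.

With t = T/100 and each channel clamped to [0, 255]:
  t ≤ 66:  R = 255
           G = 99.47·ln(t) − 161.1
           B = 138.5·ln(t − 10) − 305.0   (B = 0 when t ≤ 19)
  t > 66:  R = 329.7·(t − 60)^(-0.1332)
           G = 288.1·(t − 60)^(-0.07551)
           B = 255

1.201

At 12225 K (t = 122.25):
  G = 288.1·(122.25 − 60)^(-0.07551) = 288.1·62.25^(-0.07551) = 288.1·0.73202 = 210.896.
At 6445 K (t = 64.45):
  G = 99.47·ln 64.45 − 161.1 = 99.47·4.1659 − 161.1 = 253.281.
Gain = 253.281 / 210.896 = 1.2010 → 1.201.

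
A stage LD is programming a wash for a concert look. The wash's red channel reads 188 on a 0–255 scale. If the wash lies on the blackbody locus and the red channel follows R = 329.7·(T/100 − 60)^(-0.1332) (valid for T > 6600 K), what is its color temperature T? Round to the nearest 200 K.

12800 K

(t − 60)^(-0.1332) = 188/329.7 = 0.57022.
t − 60 = 0.57022^(1/-0.1332) = 0.57022^(-7.508) = 67.848, so t = 127.848.
T = 100·t = 12785 K → 12800 K to the nearest 200 K.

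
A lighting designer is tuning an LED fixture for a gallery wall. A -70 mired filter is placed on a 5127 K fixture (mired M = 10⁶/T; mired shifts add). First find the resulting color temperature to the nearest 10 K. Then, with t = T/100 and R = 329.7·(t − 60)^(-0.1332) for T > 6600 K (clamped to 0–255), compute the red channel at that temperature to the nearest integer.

221

M_in = 10⁶/5127 = 195.05; M_out = 195.05 + (-70) = 125.05.
T_out = 10⁶/125.05 = 7997.1 K → 8000 K; t = 80.
R = 329.7·(80 − 60)^(-0.1332) = 329.7·20^(-0.1332) = 329.7·0.67097 = 221.219.
Rounded: 221.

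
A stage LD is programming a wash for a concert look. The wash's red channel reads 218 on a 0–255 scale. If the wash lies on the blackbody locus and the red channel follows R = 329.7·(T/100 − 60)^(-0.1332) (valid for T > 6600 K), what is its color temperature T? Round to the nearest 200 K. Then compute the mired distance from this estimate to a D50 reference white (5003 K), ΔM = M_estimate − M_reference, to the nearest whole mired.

(t − 60)^(-0.1332) = 218/329.7 = 0.66121.
t − 60 = 0.66121^(1/-0.1332) = 0.66121^(-7.508) = 22.326, so t = 82.326.
T = 100·t = 8233 K → 8200 K to the nearest 200 K.
M_estimate = 10⁶/8200 = 121.95; M_reference = 10⁶/5003 = 199.88.
ΔM = 121.95 − 199.88 = -77.93 → -78 mireds.

-78 mireds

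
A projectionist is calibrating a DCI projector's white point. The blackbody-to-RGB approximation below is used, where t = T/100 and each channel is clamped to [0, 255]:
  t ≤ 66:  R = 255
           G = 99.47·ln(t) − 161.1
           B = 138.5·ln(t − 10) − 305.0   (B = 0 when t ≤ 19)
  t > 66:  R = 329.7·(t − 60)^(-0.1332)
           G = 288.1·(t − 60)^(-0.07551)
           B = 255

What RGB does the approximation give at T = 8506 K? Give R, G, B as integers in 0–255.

t = 8506/100 = 85.06; the t > 66 branch applies.
R = 329.7·(85.06 − 60)^(-0.1332) = 329.7·25.06^(-0.1332) = 329.7·0.65111 = 214.672.
G = 288.1·(85.06 − 60)^(-0.07551) = 288.1·25.06^(-0.07551) = 288.1·0.78408 = 225.895.
B = 255 by definition for t > 66.
Rounded: (215, 226, 255).

R=215, G=226, B=255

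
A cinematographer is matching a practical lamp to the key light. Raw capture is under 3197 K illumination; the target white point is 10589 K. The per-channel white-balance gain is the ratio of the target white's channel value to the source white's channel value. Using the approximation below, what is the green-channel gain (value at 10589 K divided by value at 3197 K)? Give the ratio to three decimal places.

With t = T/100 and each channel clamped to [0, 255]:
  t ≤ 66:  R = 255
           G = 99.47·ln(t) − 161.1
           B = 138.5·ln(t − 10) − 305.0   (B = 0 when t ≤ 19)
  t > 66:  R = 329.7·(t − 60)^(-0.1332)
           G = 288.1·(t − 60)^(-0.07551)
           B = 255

1.176

At 3197 K (t = 31.97):
  G = 99.47·ln 31.97 − 161.1 = 99.47·3.4648 − 161.1 = 183.543.
At 10589 K (t = 105.89):
  G = 288.1·(105.89 − 60)^(-0.07551) = 288.1·45.89^(-0.07551) = 288.1·0.74907 = 215.808.
Gain = 215.808 / 183.543 = 1.1758 → 1.176.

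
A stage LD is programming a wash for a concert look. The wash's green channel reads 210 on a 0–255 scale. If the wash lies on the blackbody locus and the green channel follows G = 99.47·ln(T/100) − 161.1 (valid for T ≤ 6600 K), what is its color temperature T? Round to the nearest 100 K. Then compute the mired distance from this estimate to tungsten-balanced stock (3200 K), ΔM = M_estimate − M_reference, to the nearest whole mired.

-74 mireds

ln t = (210 + 161.1) / 99.47 = 3.7308.
t = e^3.7308 = 41.711.
T = 100·t = 4171 K → 4200 K to the nearest 100 K.
M_estimate = 10⁶/4200 = 238.10; M_reference = 10⁶/3200 = 312.50.
ΔM = 238.10 − 312.50 = -74.40 → -74 mireds.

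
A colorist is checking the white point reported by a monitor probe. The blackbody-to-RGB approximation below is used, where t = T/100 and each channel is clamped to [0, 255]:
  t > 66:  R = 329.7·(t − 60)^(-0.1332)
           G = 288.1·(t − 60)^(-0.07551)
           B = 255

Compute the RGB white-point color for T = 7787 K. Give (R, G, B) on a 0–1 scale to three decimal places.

(0.881, 0.909, 1.000)

t = 7787/100 = 77.87; the t > 66 branch applies.
R = 329.7·(77.87 − 60)^(-0.1332) = 329.7·17.87^(-0.1332) = 329.7·0.68111 = 224.562.
G = 288.1·(77.87 − 60)^(-0.07551) = 288.1·17.87^(-0.07551) = 288.1·0.80436 = 231.737.
B = 255 by definition for t > 66.
Dividing each by 255: (0.8806, 0.9088, 1.0000) → (0.881, 0.909, 1.000).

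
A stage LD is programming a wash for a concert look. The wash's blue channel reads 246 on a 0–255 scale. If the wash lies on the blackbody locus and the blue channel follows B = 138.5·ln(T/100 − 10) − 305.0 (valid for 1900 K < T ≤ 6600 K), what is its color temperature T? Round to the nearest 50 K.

ln(t − 10) = (246 + 305.0) / 138.5 = 3.9783.
t − 10 = e^3.9783 = 53.428, so t = 63.428.
T = 100·t = 6343 K → 6350 K to the nearest 50 K.

6350 K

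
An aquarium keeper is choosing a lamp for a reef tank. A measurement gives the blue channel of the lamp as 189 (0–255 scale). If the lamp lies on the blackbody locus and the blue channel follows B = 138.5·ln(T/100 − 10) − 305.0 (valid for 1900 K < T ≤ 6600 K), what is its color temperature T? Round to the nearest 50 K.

4550 K

ln(t − 10) = (189 + 305.0) / 138.5 = 3.5668.
t − 10 = e^3.5668 = 35.403, so t = 45.403.
T = 100·t = 4540 K → 4550 K to the nearest 50 K.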